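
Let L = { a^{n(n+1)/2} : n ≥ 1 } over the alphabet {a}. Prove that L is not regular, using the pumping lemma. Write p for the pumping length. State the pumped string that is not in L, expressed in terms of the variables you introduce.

a^{p(p+1)/2+k}

Suppose for contradiction that L is regular, and let p be the pumping length.
Take w = a^{p(p+1)/2} ∈ L with |w| = p(p+1)/2 ≥ p.
By the pumping lemma, w = xyz with |xy| ≤ p and y is nonempty.
Then y = a^k for some k with 1 ≤ k ≤ p.
Pump with i = 2: xy^2z = a^{p(p+1)/2+k}. Since 1 ≤ k ≤ p, p(p+1)/2 < p(p+1)/2+k ≤ p(p+1)/2+p < (p+1)(p+2)/2, so p(p+1)/2+k is strictly between consecutive triangular numbers. So xy^2z ∉ L.
Contradiction. Therefore L is not regular.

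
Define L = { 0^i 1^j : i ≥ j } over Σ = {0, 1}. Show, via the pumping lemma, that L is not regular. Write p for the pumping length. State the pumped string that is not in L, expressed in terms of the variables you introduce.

Assume L is regular. Let p be the pumping length given by the pumping lemma.
Choose w = 0^p 1^p ∈ L, with |w| = 2p ≥ p.
Write w = xyz as guaranteed by the lemma, with |xy| ≤ p and |y| > 0.
The first p characters of w are 0's, so xy (and hence y) consists only of 0's. Write y = 0^k, 1 ≤ k ≤ p.
Consider xy^0z = xz = 0^{p-k} 1^p. Since k ≥ 1, the 0-count p-k is less than p, so i ≥ j fails; thus xz ∉ L.
This is a contradiction; hence L is not regular.

0^{p-k} 1^p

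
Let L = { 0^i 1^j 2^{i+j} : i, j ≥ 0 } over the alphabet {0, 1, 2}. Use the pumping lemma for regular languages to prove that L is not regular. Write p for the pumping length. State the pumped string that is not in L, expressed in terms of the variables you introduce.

0^{p+k} 1^p 2^{2p}

Assume L is regular. Let p be the pumping length given by the pumping lemma.
Take w = 0^p 1^p 2^{2p} ∈ L (with i=j=p, i+j=2p), |w| = 4p ≥ p.
Write w = xyz as guaranteed by the lemma, with |xy| ≤ p and |y| ≥ 1.
Since the first p symbols of w are all 0's and |xy| ≤ p, y lies entirely in the leading 0-block: y = 0^k for some k with 1 ≤ k ≤ p.
Consider xy^2z = 0^{p+k} 1^p 2^{2p}. Now the 0- and 1-counts sum to 2p+k, but the 2-count is 2p ≠ 2p+k. So xy^2z ∉ L.
Contradiction. Therefore L is not regular.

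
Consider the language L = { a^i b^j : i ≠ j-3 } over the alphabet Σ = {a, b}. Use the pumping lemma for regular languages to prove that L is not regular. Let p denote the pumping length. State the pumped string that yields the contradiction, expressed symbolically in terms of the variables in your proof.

a^{p+p!} b^{p+p!+3}

Suppose for contradiction that L is regular, and let p be the pumping length.
Choose w = a^p b^{p+p!+3}. Since p ≠ (p+p!+3)-3 = p+p!, w ∈ L; and |w| ≥ p.
By the pumping lemma, w = xyz with |xy| ≤ p and |y| ≥ 1.
Since the first p symbols of w are all a's and |xy| ≤ p, y lies entirely in the leading a-block: y = a^k for some k with 1 ≤ k ≤ p.
Since 1 ≤ k ≤ p, k divides p!; set t = 1 + p!/k. Then xy^t z has p + (p!/k)·k = p + p! copies of a. Now the a-count is p+p! and (b-count)-3 = (p+p!+3)-3 = p+p!, so i ≠ j-3 fails. So xy^t z = a^{p+p!} b^{p+p!+3} ∉ L.
This is a contradiction; hence L is not regular.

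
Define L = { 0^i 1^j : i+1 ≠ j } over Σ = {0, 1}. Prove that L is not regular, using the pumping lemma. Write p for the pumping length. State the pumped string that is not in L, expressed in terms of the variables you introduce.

0^{p+p!} 1^{p+p!+1}

Toward a contradiction, assume L is regular with pumping length p.
Choose w = 0^p 1^{p+p!+1}. Since p ≠ (p+p!+1)-1 = p+p!, w ∈ L; and |w| ≥ p.
Write w = xyz as guaranteed by the lemma, with |xy| ≤ p and |y| ≥ 1.
Because |xy| ≤ p and w begins with p copies of 0, we have y = 0^k with 1 ≤ k ≤ p.
Since 1 ≤ k ≤ p, k divides p!; set t = 1 + p!/k. Then xy^t z has p + (p!/k)·k = p + p! copies of 0. Now the 0-count is p+p! and (1-count)-1 = (p+p!+1)-1 = p+p!, so i+1 ≠ j fails. So xy^t z = 0^{p+p!} 1^{p+p!+1} ∉ L.
This contradicts the pumping lemma, so L is not regular.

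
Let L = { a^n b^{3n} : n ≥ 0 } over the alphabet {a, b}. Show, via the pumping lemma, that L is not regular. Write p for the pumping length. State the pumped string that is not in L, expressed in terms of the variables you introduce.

Assume L is regular; let p be its pumping constant.
Let w = a^p b^{3p} ∈ L; note |w| = 4p ≥ p.
The pumping lemma gives a decomposition w = xyz where |xy| ≤ p and |y| ≥ 1.
Since the first p symbols of w are all a's and |xy| ≤ p, y lies entirely in the leading a-block: y = a^k for some k with 1 ≤ k ≤ p.
Pump with i = 2: xy^2z = a^{p+k} b^{3p}. For this to lie in L we would need 3p = 3(p+k), which forces k = 0. But k ≥ 1, so xy^2z ∉ L.
This is a contradiction; hence L is not regular.

a^{p+k} b^{3p}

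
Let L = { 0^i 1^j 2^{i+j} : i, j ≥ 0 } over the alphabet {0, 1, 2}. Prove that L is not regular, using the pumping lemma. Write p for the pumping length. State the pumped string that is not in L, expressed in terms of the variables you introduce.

0^{p+k} 1^p 2^{2p}

Assume L is regular. Let p be the pumping length given by the pumping lemma.
Take w = 0^p 1^p 2^{2p} ∈ L (with i=j=p, i+j=2p), |w| = 4p ≥ p.
By the pumping lemma, w = xyz with |xy| ≤ p and |y| ≥ 1.
Since the first p symbols of w are all 0's and |xy| ≤ p, y lies entirely in the leading 0-block: y = 0^k for some k with 1 ≤ k ≤ p.
Consider xy^2z = 0^{p+k} 1^p 2^{2p}. Now the 0- and 1-counts sum to 2p+k, but the 2-count is 2p ≠ 2p+k. So xy^2z ∉ L.
This contradicts the pumping lemma, so L is not regular.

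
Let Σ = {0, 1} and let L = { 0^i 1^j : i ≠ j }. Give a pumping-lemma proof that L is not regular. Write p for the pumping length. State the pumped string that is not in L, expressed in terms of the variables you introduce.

Toward a contradiction, assume L is regular with pumping length p.
Choose w = 0^p 1^{p+p!}. Since p ≠ p+p!, w ∈ L; and |w| ≥ p.
Write w = xyz as guaranteed by the lemma, with |xy| ≤ p and |y| ≥ 1.
Because |xy| ≤ p and w begins with p copies of 0, we have y = 0^k with 1 ≤ k ≤ p.
Since 1 ≤ k ≤ p, k divides p!; set t = 1 + p!/k. Then xy^t z has p + (p!/k)·k = p + p! copies of 0. Now the 0-count equals the 1-count, so i ≠ j fails. So xy^t z = 0^{p+p!} 1^{p+p!} ∉ L.
This contradicts the pumping lemma, so L is not regular.

0^{p+p!} 1^{p+p!}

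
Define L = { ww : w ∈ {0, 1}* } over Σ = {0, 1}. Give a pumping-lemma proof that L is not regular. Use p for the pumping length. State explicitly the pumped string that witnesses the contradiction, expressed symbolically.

Suppose for contradiction that L is regular, and let p be the pumping length.
Take w = 0^p 1^p 0^p 1^p = uu where u = 0^p1^p; then w ∈ L and |w| = 4p ≥ p.
Write w = xyz as guaranteed by the lemma, with |xy| ≤ p and |y| > 0.
Since the first p symbols of w are all 0's and |xy| ≤ p, y lies entirely in the leading 0-block: y = 0^k for some k with 1 ≤ k ≤ p.
Pump with i = 2: xy^2z = 0^{p+k} 1^p 0^p 1^p, of length 4p+k. Suppose this equals vv. The string starts with 0 and ends with 1, so v does too; thus the boundary between the two copies of v is a 1→0 transition. There is exactly one such transition, at position 2p+k, so |v| = 2p+k and |vv| = 4p+2k ≠ 4p+k since k ≥ 1. So xy^2z ∉ L.
This is a contradiction; hence L is not regular.

0^{p+k} 1^p 0^p 1^p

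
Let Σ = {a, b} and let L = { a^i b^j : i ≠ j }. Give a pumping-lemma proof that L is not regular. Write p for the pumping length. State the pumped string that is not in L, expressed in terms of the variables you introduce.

Suppose for contradiction that L is regular, and let p be the pumping length.
Choose w = a^p b^{p+p!}. Since p ≠ p+p!, w ∈ L; and |w| ≥ p.
By the pumping lemma, w = xyz with |xy| ≤ p and |y| > 0.
The first p characters of w are a's, so xy (and hence y) consists only of a's. Write y = a^k, 1 ≤ k ≤ p.
Since 1 ≤ k ≤ p, k divides p!; set t = 1 + p!/k. Then xy^t z has p + (p!/k)·k = p + p! copies of a. Now the a-count equals the b-count, so i ≠ j fails. So xy^t z = a^{p+p!} b^{p+p!} ∉ L.
Contradiction. Therefore L is not regular.

a^{p+p!} b^{p+p!}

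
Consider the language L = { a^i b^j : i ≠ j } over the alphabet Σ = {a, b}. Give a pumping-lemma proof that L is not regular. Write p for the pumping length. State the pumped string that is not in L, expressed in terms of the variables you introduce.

a^{p+p!} b^{p+p!}

Assume L is regular; let p be its pumping constant.
Choose w = a^p b^{p+p!}. Since p ≠ p+p!, w ∈ L; and |w| ≥ p.
Write w = xyz as guaranteed by the lemma, with |xy| ≤ p and y is nonempty.
Because |xy| ≤ p and w begins with p copies of a, we have y = a^k with 1 ≤ k ≤ p.
Since 1 ≤ k ≤ p, k divides p!; set t = 1 + p!/k. Then xy^t z has p + (p!/k)·k = p + p! copies of a. Now the a-count equals the b-count, so i ≠ j fails. So xy^t z = a^{p+p!} b^{p+p!} ∉ L.
This contradicts the pumping lemma, so L is not regular.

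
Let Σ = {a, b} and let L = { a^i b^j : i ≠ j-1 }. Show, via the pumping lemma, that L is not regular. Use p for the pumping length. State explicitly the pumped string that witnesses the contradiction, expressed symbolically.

a^{p+p!} b^{p+p!+1}

Suppose for contradiction that L is regular, and let p be the pumping length.
Choose w = a^p b^{p+p!+1}. Since p ≠ (p+p!+1)-1 = p+p!, w ∈ L; and |w| ≥ p.
Write w = xyz as guaranteed by the lemma, with |xy| ≤ p and y is nonempty.
Because |xy| ≤ p and w begins with p copies of a, we have y = a^k with 1 ≤ k ≤ p.
Since 1 ≤ k ≤ p, k divides p!; set t = 1 + p!/k. Then xy^t z has p + (p!/k)·k = p + p! copies of a. Now the a-count is p+p! and (b-count)-1 = (p+p!+1)-1 = p+p!, so i ≠ j-1 fails. So xy^t z = a^{p+p!} b^{p+p!+1} ∉ L.
Contradiction. Therefore L is not regular.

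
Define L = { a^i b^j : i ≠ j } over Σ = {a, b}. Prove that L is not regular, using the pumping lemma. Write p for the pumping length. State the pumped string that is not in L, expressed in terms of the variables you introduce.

a^{p+p!} b^{p+p!}

Assume L is regular; let p be its pumping constant.
Choose w = a^p b^{p+p!}. Since p ≠ p+p!, w ∈ L; and |w| ≥ p.
Write w = xyz as guaranteed by the lemma, with |xy| ≤ p and |y| > 0.
Since the first p symbols of w are all a's and |xy| ≤ p, y lies entirely in the leading a-block: y = a^k for some k with 1 ≤ k ≤ p.
Since 1 ≤ k ≤ p, k divides p!; set t = 1 + p!/k. Then xy^t z has p + (p!/k)·k = p + p! copies of a. Now the a-count equals the b-count, so i ≠ j fails. So xy^t z = a^{p+p!} b^{p+p!} ∉ L.
This is a contradiction; hence L is not regular.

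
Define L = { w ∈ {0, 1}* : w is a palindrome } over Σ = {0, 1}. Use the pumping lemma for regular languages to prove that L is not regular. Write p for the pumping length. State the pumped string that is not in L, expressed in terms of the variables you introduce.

0^{p+k} 1 0^p

Assume L is regular; let p be its pumping constant.
Take w = 0^p 1 0^p, a palindrome of length 2p+1 ≥ p.
Write w = xyz as guaranteed by the lemma, with |xy| ≤ p and y is nonempty.
The first p characters of w are 0's, so xy (and hence y) consists only of 0's. Write y = 0^k, 1 ≤ k ≤ p.
Pump with i = 2: xy^2z = 0^{p+k} 1 0^p. Its reverse is 0^p 1 0^{p+k}, which differs from xy^2z since k ≥ 1. So xy^2z is not a palindrome and xy^2z ∉ L.
This contradicts the pumping lemma, so L is not regular.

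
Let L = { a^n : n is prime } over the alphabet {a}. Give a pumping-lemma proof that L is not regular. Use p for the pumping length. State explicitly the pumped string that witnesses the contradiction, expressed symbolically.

a^{q(1+k)}

Assume L is regular; let p be its pumping constant.
Let q be a prime with q ≥ p+2 (infinitely many primes exist), and take w = a^q ∈ L with |w| = q ≥ p.
The pumping lemma gives a decomposition w = xyz where |xy| ≤ p and |y| ≥ 1.
Then y = a^k for some k with 1 ≤ k ≤ p.
Since 1 ≤ k ≤ p, |xz| = q-k. Pump with i = q+1: |xy^{q+1}z| = (q-k)+(q+1)k = q+qk = q(1+k), which is composite (both factors ≥ 2). So xy^{q+1}z = a^{q(1+k)} ∉ L.
This contradicts the pumping lemma, so L is not regular.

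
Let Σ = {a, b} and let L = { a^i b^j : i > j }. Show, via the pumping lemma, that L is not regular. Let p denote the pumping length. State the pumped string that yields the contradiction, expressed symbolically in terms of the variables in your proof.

Assume L is regular. Let p be the pumping length given by the pumping lemma.
Choose w = a^{p+1} b^p ∈ L, with |w| = 2p+1 ≥ p.
By the pumping lemma, w = xyz with |xy| ≤ p and y is nonempty.
Because |xy| ≤ p and w begins with p copies of a, we have y = a^k with 1 ≤ k ≤ p.
Consider xy^0z = xz = a^{p+1-k} b^p. Since k ≥ 1, the a-count p+1-k is at most p, so i > j fails; thus xz ∉ L.
This is a contradiction; hence L is not regular.

a^{p+1-k} b^p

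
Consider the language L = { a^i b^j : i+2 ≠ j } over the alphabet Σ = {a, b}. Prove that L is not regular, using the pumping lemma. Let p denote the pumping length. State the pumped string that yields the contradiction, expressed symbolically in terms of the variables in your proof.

a^{p+p!} b^{p+p!+2}

Assume L is regular. Let p be the pumping length given by the pumping lemma.
Choose w = a^p b^{p+p!+2}. Since p ≠ (p+p!+2)-2 = p+p!, w ∈ L; and |w| ≥ p.
The pumping lemma gives a decomposition w = xyz where |xy| ≤ p and |y| > 0.
Because |xy| ≤ p and w begins with p copies of a, we have y = a^k with 1 ≤ k ≤ p.
Since 1 ≤ k ≤ p, k divides p!; set t = 1 + p!/k. Then xy^t z has p + (p!/k)·k = p + p! copies of a. Now the a-count is p+p! and (b-count)-2 = (p+p!+2)-2 = p+p!, so i+2 ≠ j fails. So xy^t z = a^{p+p!} b^{p+p!+2} ∉ L.
This is a contradiction; hence L is not regular.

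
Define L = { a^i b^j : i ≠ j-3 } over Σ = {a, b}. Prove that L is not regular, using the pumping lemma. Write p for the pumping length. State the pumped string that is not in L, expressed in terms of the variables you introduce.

Suppose for contradiction that L is regular, and let p be the pumping length.
Choose w = a^p b^{p+p!+3}. Since p ≠ (p+p!+3)-3 = p+p!, w ∈ L; and |w| ≥ p.
By the pumping lemma, w = xyz with |xy| ≤ p and y is nonempty.
Since the first p symbols of w are all a's and |xy| ≤ p, y lies entirely in the leading a-block: y = a^k for some k with 1 ≤ k ≤ p.
Since 1 ≤ k ≤ p, k divides p!; set t = 1 + p!/k. Then xy^t z has p + (p!/k)·k = p + p! copies of a. Now the a-count is p+p! and (b-count)-3 = (p+p!+3)-3 = p+p!, so i ≠ j-3 fails. So xy^t z = a^{p+p!} b^{p+p!+3} ∉ L.
This is a contradiction; hence L is not regular.

a^{p+p!} b^{p+p!+3}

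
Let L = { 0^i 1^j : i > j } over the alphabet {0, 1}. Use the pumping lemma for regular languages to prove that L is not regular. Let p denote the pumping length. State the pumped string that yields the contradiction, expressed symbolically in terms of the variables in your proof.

Suppose for contradiction that L is regular, and let p be the pumping length.
Choose w = 0^{p+1} 1^p ∈ L, with |w| = 2p+1 ≥ p.
Write w = xyz as guaranteed by the lemma, with |xy| ≤ p and |y| > 0.
Since the first p symbols of w are all 0's and |xy| ≤ p, y lies entirely in the leading 0-block: y = 0^k for some k with 1 ≤ k ≤ p.
Consider xy^0z = xz = 0^{p+1-k} 1^p. Since k ≥ 1, the 0-count p+1-k is at most p, so i > j fails; thus xz ∉ L.
Contradiction. Therefore L is not regular.

0^{p+1-k} 1^p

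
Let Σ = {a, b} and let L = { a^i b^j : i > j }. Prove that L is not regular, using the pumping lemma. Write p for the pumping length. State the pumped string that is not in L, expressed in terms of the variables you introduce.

Assume L is regular; let p be its pumping constant.
Choose w = a^{p+1} b^p ∈ L, with |w| = 2p+1 ≥ p.
By the pumping lemma, w = xyz with |xy| ≤ p and |y| > 0.
The first p characters of w are a's, so xy (and hence y) consists only of a's. Write y = a^k, 1 ≤ k ≤ p.
Consider xy^0z = xz = a^{p+1-k} b^p. Since k ≥ 1, the a-count p+1-k is at most p, so i > j fails; thus xz ∉ L.
This contradicts the pumping lemma, so L is not regular.

a^{p+1-k} b^p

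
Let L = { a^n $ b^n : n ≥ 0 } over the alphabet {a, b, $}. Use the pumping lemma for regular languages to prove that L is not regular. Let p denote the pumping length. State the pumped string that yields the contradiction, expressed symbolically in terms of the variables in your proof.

a^{p+k} $ b^p

Toward a contradiction, assume L is regular with pumping length p.
Take w = a^p $ b^p ∈ L with |w| = 2p+1 ≥ p.
By the pumping lemma, w = xyz with |xy| ≤ p and |y| ≥ 1.
The first p characters of w are a's, so xy (and hence y) consists only of a's. Write y = a^k, 1 ≤ k ≤ p.
Pump with i = 2: xy^2z = a^{p+k} $ b^p, which would require p+k = p. But k ≥ 1, so xy^2z ∉ L.
This contradicts the pumping lemma, so L is not regular.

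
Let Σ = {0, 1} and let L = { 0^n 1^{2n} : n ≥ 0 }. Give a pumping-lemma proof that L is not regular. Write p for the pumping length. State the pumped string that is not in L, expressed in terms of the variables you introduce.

Assume L is regular; let p be its pumping constant.
Take w = 0^p 1^{2p}. Then w ∈ L and |w| = 3p ≥ p.
By the pumping lemma, w = xyz with |xy| ≤ p and |y| > 0.
Since the first p symbols of w are all 0's and |xy| ≤ p, y lies entirely in the leading 0-block: y = 0^k for some k with 1 ≤ k ≤ p.
Pump with i = 2: xy^2z = 0^{p+k} 1^{2p}. For this to lie in L we would need 2p = 2(p+k), which forces k = 0. But k ≥ 1, so xy^2z ∉ L.
This is a contradiction; hence L is not regular.

0^{p+k} 1^{2p}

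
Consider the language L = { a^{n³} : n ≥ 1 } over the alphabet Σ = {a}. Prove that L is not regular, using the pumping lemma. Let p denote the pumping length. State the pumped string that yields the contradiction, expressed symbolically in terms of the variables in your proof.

Assume L is regular. Let p be the pumping length given by the pumping lemma.
Take w = a^{p³} ∈ L with |w| = p³ ≥ p.
By the pumping lemma, w = xyz with |xy| ≤ p and y is nonempty.
Then y = a^k for some k with 1 ≤ k ≤ p.
Pump with i = 2: xy^2z = a^{p³+k}. Since 1 ≤ k ≤ p, p³ < p³+k ≤ p³+p < p³+3p²+3p+1 = (p+1)³, so p³+k is not a perfect cube. So xy^2z ∉ L.
This is a contradiction; hence L is not regular.

a^{p³+k}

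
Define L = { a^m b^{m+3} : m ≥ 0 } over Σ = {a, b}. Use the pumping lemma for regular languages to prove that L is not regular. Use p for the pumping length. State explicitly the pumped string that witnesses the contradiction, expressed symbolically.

a^{p+k} b^{p+3}

Suppose for contradiction that L is regular, and let p be the pumping length.
Let w = a^p b^{p+3} ∈ L; note |w| = 2p+3 ≥ p.
The pumping lemma gives a decomposition w = xyz where |xy| ≤ p and y is nonempty.
The first p characters of w are a's, so xy (and hence y) consists only of a's. Write y = a^k, 1 ≤ k ≤ p.
Pump with i = 2: xy^2z = a^{p+k} b^{p+3}. For this to lie in L we would need p+3 = (p+k)+3, which forces k = 0. But k ≥ 1, so xy^2z ∉ L.
Contradiction. Therefore L is not regular.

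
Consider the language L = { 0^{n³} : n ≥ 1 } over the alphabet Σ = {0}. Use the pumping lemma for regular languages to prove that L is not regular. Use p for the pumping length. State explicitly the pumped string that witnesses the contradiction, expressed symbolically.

0^{p³+k}

Assume L is regular. Let p be the pumping length given by the pumping lemma.
Take w = 0^{p³} ∈ L with |w| = p³ ≥ p.
By the pumping lemma, w = xyz with |xy| ≤ p and |y| ≥ 1.
Then y = 0^k for some k with 1 ≤ k ≤ p.
Pump with i = 2: xy^2z = 0^{p³+k}. Since 1 ≤ k ≤ p, p³ < p³+k ≤ p³+p < p³+3p²+3p+1 = (p+1)³, so p³+k is not a perfect cube. So xy^2z ∉ L.
Contradiction. Therefore L is not regular.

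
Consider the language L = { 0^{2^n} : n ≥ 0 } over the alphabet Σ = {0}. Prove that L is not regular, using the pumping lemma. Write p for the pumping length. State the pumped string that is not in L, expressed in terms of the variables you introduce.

0^{2^p+k}

Assume L is regular; let p be its pumping constant.
Take w = 0^{2^p} ∈ L with |w| = 2^p ≥ p.
Write w = xyz as guaranteed by the lemma, with |xy| ≤ p and |y| > 0.
Then y = 0^k for some k with 1 ≤ k ≤ p.
Pump with i = 2: xy^2z = 0^{2^p+k}. Since 1 ≤ k ≤ p < 2^p, we have 2^p < 2^p+k < 2^{p+1}, so 2^p+k is not a power of 2. So xy^2z ∉ L.
This is a contradiction; hence L is not regular.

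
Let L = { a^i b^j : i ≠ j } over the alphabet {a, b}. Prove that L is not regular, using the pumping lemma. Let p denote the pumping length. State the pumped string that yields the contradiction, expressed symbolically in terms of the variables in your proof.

a^{p+p!} b^{p+p!}

Assume L is regular; let p be its pumping constant.
Choose w = a^p b^{p+p!}. Since p ≠ p+p!, w ∈ L; and |w| ≥ p.
By the pumping lemma, w = xyz with |xy| ≤ p and y is nonempty.
Because |xy| ≤ p and w begins with p copies of a, we have y = a^k with 1 ≤ k ≤ p.
Since 1 ≤ k ≤ p, k divides p!; set t = 1 + p!/k. Then xy^t z has p + (p!/k)·k = p + p! copies of a. Now the a-count equals the b-count, so i ≠ j fails. So xy^t z = a^{p+p!} b^{p+p!} ∉ L.
This contradicts the pumping lemma, so L is not regular.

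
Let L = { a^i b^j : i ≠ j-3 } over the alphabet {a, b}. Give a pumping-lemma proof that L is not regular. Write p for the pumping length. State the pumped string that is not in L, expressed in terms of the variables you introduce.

Toward a contradiction, assume L is regular with pumping length p.
Choose w = a^p b^{p+p!+3}. Since p ≠ (p+p!+3)-3 = p+p!, w ∈ L; and |w| ≥ p.
By the pumping lemma, w = xyz with |xy| ≤ p and y is nonempty.
Since the first p symbols of w are all a's and |xy| ≤ p, y lies entirely in the leading a-block: y = a^k for some k with 1 ≤ k ≤ p.
Since 1 ≤ k ≤ p, k divides p!; set t = 1 + p!/k. Then xy^t z has p + (p!/k)·k = p + p! copies of a. Now the a-count is p+p! and (b-count)-3 = (p+p!+3)-3 = p+p!, so i ≠ j-3 fails. So xy^t z = a^{p+p!} b^{p+p!+3} ∉ L.
This contradicts the pumping lemma, so L is not regular.

a^{p+p!} b^{p+p!+3}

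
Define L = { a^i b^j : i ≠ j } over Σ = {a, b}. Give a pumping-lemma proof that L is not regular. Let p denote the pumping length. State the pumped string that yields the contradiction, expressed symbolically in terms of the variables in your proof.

a^{p+p!} b^{p+p!}

Suppose for contradiction that L is regular, and let p be the pumping length.
Choose w = a^p b^{p+p!}. Since p ≠ p+p!, w ∈ L; and |w| ≥ p.
Write w = xyz as guaranteed by the lemma, with |xy| ≤ p and |y| ≥ 1.
Since the first p symbols of w are all a's and |xy| ≤ p, y lies entirely in the leading a-block: y = a^k for some k with 1 ≤ k ≤ p.
Since 1 ≤ k ≤ p, k divides p!; set t = 1 + p!/k. Then xy^t z has p + (p!/k)·k = p + p! copies of a. Now the a-count equals the b-count, so i ≠ j fails. So xy^t z = a^{p+p!} b^{p+p!} ∉ L.
Contradiction. Therefore L is not regular.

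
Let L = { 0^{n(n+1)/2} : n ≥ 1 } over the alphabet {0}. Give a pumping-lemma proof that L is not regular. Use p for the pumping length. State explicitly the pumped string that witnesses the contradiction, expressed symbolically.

Assume L is regular; let p be its pumping constant.
Take w = 0^{p(p+1)/2} ∈ L with |w| = p(p+1)/2 ≥ p.
The pumping lemma gives a decomposition w = xyz where |xy| ≤ p and y is nonempty.
Then y = 0^k for some k with 1 ≤ k ≤ p.
Pump with i = 2: xy^2z = 0^{p(p+1)/2+k}. Since 1 ≤ k ≤ p, p(p+1)/2 < p(p+1)/2+k ≤ p(p+1)/2+p < (p+1)(p+2)/2, so p(p+1)/2+k is strictly between consecutive triangular numbers. So xy^2z ∉ L.
This is a contradiction; hence L is not regular.

0^{p(p+1)/2+k}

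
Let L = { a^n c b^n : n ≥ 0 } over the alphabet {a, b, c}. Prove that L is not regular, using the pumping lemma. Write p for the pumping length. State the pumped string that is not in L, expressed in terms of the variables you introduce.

a^{p+k} c b^p

Assume L is regular; let p be its pumping constant.
Take w = a^p c b^p ∈ L with |w| = 2p+1 ≥ p.
Write w = xyz as guaranteed by the lemma, with |xy| ≤ p and |y| ≥ 1.
Since the first p symbols of w are all a's and |xy| ≤ p, y lies entirely in the leading a-block: y = a^k for some k with 1 ≤ k ≤ p.
Pump with i = 2: xy^2z = a^{p+k} c b^p, which would require p+k = p. But k ≥ 1, so xy^2z ∉ L.
Contradiction. Therefore L is not regular.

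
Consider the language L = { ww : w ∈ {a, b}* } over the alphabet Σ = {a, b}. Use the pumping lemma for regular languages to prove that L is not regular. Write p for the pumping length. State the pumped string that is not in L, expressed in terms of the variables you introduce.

a^{p+k} b^p a^p b^p

Assume L is regular. Let p be the pumping length given by the pumping lemma.
Take w = a^p b^p a^p b^p = uu where u = a^pb^p; then w ∈ L and |w| = 4p ≥ p.
The pumping lemma gives a decomposition w = xyz where |xy| ≤ p and y is nonempty.
Since the first p symbols of w are all a's and |xy| ≤ p, y lies entirely in the leading a-block: y = a^k for some k with 1 ≤ k ≤ p.
Pump with i = 2: xy^2z = a^{p+k} b^p a^p b^p, of length 4p+k. Suppose this equals vv. The string starts with a and ends with b, so v does too; thus the boundary between the two copies of v is a b→a transition. There is exactly one such transition, at position 2p+k, so |v| = 2p+k and |vv| = 4p+2k ≠ 4p+k since k ≥ 1. So xy^2z ∉ L.
Contradiction. Therefore L is not regular.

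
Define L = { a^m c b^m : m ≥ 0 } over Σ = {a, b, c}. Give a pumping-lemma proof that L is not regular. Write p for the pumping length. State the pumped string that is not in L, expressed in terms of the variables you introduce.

a^{p+k} c b^p

Assume L is regular; let p be its pumping constant.
Take w = a^p c b^p ∈ L with |w| = 2p+1 ≥ p.
Write w = xyz as guaranteed by the lemma, with |xy| ≤ p and |y| > 0.
Because |xy| ≤ p and w begins with p copies of a, we have y = a^k with 1 ≤ k ≤ p.
Pump with i = 2: xy^2z = a^{p+k} c b^p, which would require p+k = p. But k ≥ 1, so xy^2z ∉ L.
Contradiction. Therefore L is not regular.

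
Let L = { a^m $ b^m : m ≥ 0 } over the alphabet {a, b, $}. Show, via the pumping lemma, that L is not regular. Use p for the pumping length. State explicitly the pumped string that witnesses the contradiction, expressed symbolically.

a^{p+k} $ b^p

Toward a contradiction, assume L is regular with pumping length p.
Take w = a^p $ b^p ∈ L with |w| = 2p+1 ≥ p.
The pumping lemma gives a decomposition w = xyz where |xy| ≤ p and y is nonempty.
The first p characters of w are a's, so xy (and hence y) consists only of a's. Write y = a^k, 1 ≤ k ≤ p.
Pump with i = 2: xy^2z = a^{p+k} $ b^p, which would require p+k = p. But k ≥ 1, so xy^2z ∉ L.
Contradiction. Therefore L is not regular.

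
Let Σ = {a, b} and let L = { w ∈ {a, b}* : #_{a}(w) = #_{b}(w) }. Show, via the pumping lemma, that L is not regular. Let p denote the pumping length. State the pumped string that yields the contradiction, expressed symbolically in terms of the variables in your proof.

a^{p+k} b^p

Suppose for contradiction that L is regular, and let p be the pumping length.
Choose w = a^p b^p ∈ L with |w| = 2p ≥ p.
By the pumping lemma, w = xyz with |xy| ≤ p and y is nonempty.
The first p characters of w are a's, so xy (and hence y) consists only of a's. Write y = a^k, 1 ≤ k ≤ p.
Pump with i = 2: xy^2z = a^{p+k} b^p has p+k occurrences of a but only p of b. Since k ≥ 1 the counts differ, so xy^2z ∉ L.
This is a contradiction; hence L is not regular.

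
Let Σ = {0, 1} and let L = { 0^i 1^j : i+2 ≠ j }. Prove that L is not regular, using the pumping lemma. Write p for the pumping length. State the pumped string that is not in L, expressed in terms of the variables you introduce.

0^{p+p!} 1^{p+p!+2}

Assume L is regular; let p be its pumping constant.
Choose w = 0^p 1^{p+p!+2}. Since p ≠ (p+p!+2)-2 = p+p!, w ∈ L; and |w| ≥ p.
Write w = xyz as guaranteed by the lemma, with |xy| ≤ p and |y| > 0.
Since the first p symbols of w are all 0's and |xy| ≤ p, y lies entirely in the leading 0-block: y = 0^k for some k with 1 ≤ k ≤ p.
Since 1 ≤ k ≤ p, k divides p!; set t = 1 + p!/k. Then xy^t z has p + (p!/k)·k = p + p! copies of 0. Now the 0-count is p+p! and (1-count)-2 = (p+p!+2)-2 = p+p!, so i+2 ≠ j fails. So xy^t z = 0^{p+p!} 1^{p+p!+2} ∉ L.
This is a contradiction; hence L is not regular.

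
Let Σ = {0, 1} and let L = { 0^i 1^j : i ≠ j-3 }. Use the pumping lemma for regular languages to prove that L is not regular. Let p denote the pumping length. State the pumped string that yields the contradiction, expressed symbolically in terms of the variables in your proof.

0^{p+p!} 1^{p+p!+3}

Assume L is regular. Let p be the pumping length given by the pumping lemma.
Choose w = 0^p 1^{p+p!+3}. Since p ≠ (p+p!+3)-3 = p+p!, w ∈ L; and |w| ≥ p.
Write w = xyz as guaranteed by the lemma, with |xy| ≤ p and y is nonempty.
The first p characters of w are 0's, so xy (and hence y) consists only of 0's. Write y = 0^k, 1 ≤ k ≤ p.
Since 1 ≤ k ≤ p, k divides p!; set t = 1 + p!/k. Then xy^t z has p + (p!/k)·k = p + p! copies of 0. Now the 0-count is p+p! and (1-count)-3 = (p+p!+3)-3 = p+p!, so i ≠ j-3 fails. So xy^t z = 0^{p+p!} 1^{p+p!+3} ∉ L.
This contradicts the pumping lemma, so L is not regular.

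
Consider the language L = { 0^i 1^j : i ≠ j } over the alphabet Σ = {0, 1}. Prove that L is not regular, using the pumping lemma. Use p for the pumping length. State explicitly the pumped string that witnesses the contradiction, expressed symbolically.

Suppose for contradiction that L is regular, and let p be the pumping length.
Choose w = 0^p 1^{p+p!}. Since p ≠ p+p!, w ∈ L; and |w| ≥ p.
The pumping lemma gives a decomposition w = xyz where |xy| ≤ p and |y| > 0.
Because |xy| ≤ p and w begins with p copies of 0, we have y = 0^k with 1 ≤ k ≤ p.
Since 1 ≤ k ≤ p, k divides p!; set t = 1 + p!/k. Then xy^t z has p + (p!/k)·k = p + p! copies of 0. Now the 0-count equals the 1-count, so i ≠ j fails. So xy^t z = 0^{p+p!} 1^{p+p!} ∉ L.
This contradicts the pumping lemma, so L is not regular.

0^{p+p!} 1^{p+p!}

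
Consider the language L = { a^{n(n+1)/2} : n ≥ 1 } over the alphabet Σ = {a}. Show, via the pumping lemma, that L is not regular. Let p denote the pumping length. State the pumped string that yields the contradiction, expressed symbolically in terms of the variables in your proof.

Toward a contradiction, assume L is regular with pumping length p.
Take w = a^{p(p+1)/2} ∈ L with |w| = p(p+1)/2 ≥ p.
The pumping lemma gives a decomposition w = xyz where |xy| ≤ p and |y| > 0.
Then y = a^k for some k with 1 ≤ k ≤ p.
Pump with i = 2: xy^2z = a^{p(p+1)/2+k}. Since 1 ≤ k ≤ p, p(p+1)/2 < p(p+1)/2+k ≤ p(p+1)/2+p < (p+1)(p+2)/2, so p(p+1)/2+k is strictly between consecutive triangular numbers. So xy^2z ∉ L.
This contradicts the pumping lemma, so L is not regular.

a^{p(p+1)/2+k}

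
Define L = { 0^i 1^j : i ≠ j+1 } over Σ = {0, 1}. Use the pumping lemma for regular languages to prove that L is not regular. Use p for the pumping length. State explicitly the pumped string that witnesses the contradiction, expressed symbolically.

0^{p+p!} 1^{p+p!-1}

Assume L is regular. Let p be the pumping length given by the pumping lemma.
Choose w = 0^p 1^{p+p!-1}. Since p ≠ (p+p!-1)+1 = p+p!, w ∈ L; and |w| ≥ p.
By the pumping lemma, w = xyz with |xy| ≤ p and |y| ≥ 1.
Because |xy| ≤ p and w begins with p copies of 0, we have y = 0^k with 1 ≤ k ≤ p.
Since 1 ≤ k ≤ p, k divides p!; set t = 1 + p!/k. Then xy^t z has p + (p!/k)·k = p + p! copies of 0. Now the 0-count is p+p! and (1-count)+1 = (p+p!-1)+1 = p+p!, so i ≠ j+1 fails. So xy^t z = 0^{p+p!} 1^{p+p!-1} ∉ L.
This contradicts the pumping lemma, so L is not regular.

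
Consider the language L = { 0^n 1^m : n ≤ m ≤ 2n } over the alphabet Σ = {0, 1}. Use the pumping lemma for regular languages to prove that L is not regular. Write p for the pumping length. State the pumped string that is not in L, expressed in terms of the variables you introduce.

0^{p+k} 1^p

Suppose for contradiction that L is regular, and let p be the pumping length.
Take w = 0^p 1^p ∈ L (since p ≤ p ≤ 2p), with |w| = 2p ≥ p.
The pumping lemma gives a decomposition w = xyz where |xy| ≤ p and |y| ≥ 1.
The first p characters of w are 0's, so xy (and hence y) consists only of 0's. Write y = 0^k, 1 ≤ k ≤ p.
Pump with i = 2: xy^2z = 0^{p+k} 1^p. Now n = p+k > p = m, so the condition n ≤ m fails. Thus xy^2z ∉ L.
This is a contradiction; hence L is not regular.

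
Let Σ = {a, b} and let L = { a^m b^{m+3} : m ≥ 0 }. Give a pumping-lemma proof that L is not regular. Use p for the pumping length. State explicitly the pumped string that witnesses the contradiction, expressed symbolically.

Suppose for contradiction that L is regular, and let p be the pumping length.
Choose w = a^p b^{p+3}, which is in L with |w| = 2p+3 ≥ p.
The pumping lemma gives a decomposition w = xyz where |xy| ≤ p and |y| > 0.
Because |xy| ≤ p and w begins with p copies of a, we have y = a^k with 1 ≤ k ≤ p.
Pump with i = 2: xy^2z = a^{p+k} b^{p+3}. For this to lie in L we would need p+3 = (p+k)+3, which forces k = 0. But k ≥ 1, so xy^2z ∉ L.
This contradicts the pumping lemma, so L is not regular.

a^{p+k} b^{p+3}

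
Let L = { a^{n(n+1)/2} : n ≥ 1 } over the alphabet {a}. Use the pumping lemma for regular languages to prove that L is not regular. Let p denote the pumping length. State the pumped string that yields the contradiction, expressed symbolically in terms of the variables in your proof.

Toward a contradiction, assume L is regular with pumping length p.
Take w = a^{p(p+1)/2} ∈ L with |w| = p(p+1)/2 ≥ p.
Write w = xyz as guaranteed by the lemma, with |xy| ≤ p and |y| ≥ 1.
Then y = a^k for some k with 1 ≤ k ≤ p.
Pump with i = 2: xy^2z = a^{p(p+1)/2+k}. Since 1 ≤ k ≤ p, p(p+1)/2 < p(p+1)/2+k ≤ p(p+1)/2+p < (p+1)(p+2)/2, so p(p+1)/2+k is strictly between consecutive triangular numbers. So xy^2z ∉ L.
Contradiction. Therefore L is not regular.

a^{p(p+1)/2+k}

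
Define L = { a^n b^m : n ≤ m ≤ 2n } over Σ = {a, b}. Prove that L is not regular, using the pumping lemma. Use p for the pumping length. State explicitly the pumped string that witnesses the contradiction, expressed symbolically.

Assume L is regular; let p be its pumping constant.
Take w = a^p b^p ∈ L (since p ≤ p ≤ 2p), with |w| = 2p ≥ p.
The pumping lemma gives a decomposition w = xyz where |xy| ≤ p and y is nonempty.
Because |xy| ≤ p and w begins with p copies of a, we have y = a^k with 1 ≤ k ≤ p.
Pump with i = 2: xy^2z = a^{p+k} b^p. Now n = p+k > p = m, so the condition n ≤ m fails. Thus xy^2z ∉ L.
This contradicts the pumping lemma, so L is not regular.

a^{p+k} b^p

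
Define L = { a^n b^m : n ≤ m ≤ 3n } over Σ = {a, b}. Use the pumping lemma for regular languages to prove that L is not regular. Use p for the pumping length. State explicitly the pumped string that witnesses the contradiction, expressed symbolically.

Toward a contradiction, assume L is regular with pumping length p.
Take w = a^p b^p ∈ L (since p ≤ p ≤ 3p), with |w| = 2p ≥ p.
Write w = xyz as guaranteed by the lemma, with |xy| ≤ p and |y| > 0.
Because |xy| ≤ p and w begins with p copies of a, we have y = a^k with 1 ≤ k ≤ p.
Pump with i = 2: xy^2z = a^{p+k} b^p. Now n = p+k > p = m, so the condition n ≤ m fails. Thus xy^2z ∉ L.
This is a contradiction; hence L is not regular.

a^{p+k} b^p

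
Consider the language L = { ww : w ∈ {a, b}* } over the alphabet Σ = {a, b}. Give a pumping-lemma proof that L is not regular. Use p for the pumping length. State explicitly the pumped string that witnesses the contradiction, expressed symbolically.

a^{p+k} b^p a^p b^p

Suppose for contradiction that L is regular, and let p be the pumping length.
Take w = a^p b^p a^p b^p = uu where u = a^pb^p; then w ∈ L and |w| = 4p ≥ p.
By the pumping lemma, w = xyz with |xy| ≤ p and |y| > 0.
Because |xy| ≤ p and w begins with p copies of a, we have y = a^k with 1 ≤ k ≤ p.
Pump with i = 2: xy^2z = a^{p+k} b^p a^p b^p, of length 4p+k. Suppose this equals vv. The string starts with a and ends with b, so v does too; thus the boundary between the two copies of v is a b→a transition. There is exactly one such transition, at position 2p+k, so |v| = 2p+k and |vv| = 4p+2k ≠ 4p+k since k ≥ 1. So xy^2z ∉ L.
This is a contradiction; hence L is not regular.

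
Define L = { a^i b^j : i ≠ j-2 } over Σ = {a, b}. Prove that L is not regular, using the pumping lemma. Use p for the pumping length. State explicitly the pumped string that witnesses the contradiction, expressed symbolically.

a^{p+p!} b^{p+p!+2}

Assume L is regular. Let p be the pumping length given by the pumping lemma.
Choose w = a^p b^{p+p!+2}. Since p ≠ (p+p!+2)-2 = p+p!, w ∈ L; and |w| ≥ p.
By the pumping lemma, w = xyz with |xy| ≤ p and y is nonempty.
Since the first p symbols of w are all a's and |xy| ≤ p, y lies entirely in the leading a-block: y = a^k for some k with 1 ≤ k ≤ p.
Since 1 ≤ k ≤ p, k divides p!; set t = 1 + p!/k. Then xy^t z has p + (p!/k)·k = p + p! copies of a. Now the a-count is p+p! and (b-count)-2 = (p+p!+2)-2 = p+p!, so i ≠ j-2 fails. So xy^t z = a^{p+p!} b^{p+p!+2} ∉ L.
This contradicts the pumping lemma, so L is not regular.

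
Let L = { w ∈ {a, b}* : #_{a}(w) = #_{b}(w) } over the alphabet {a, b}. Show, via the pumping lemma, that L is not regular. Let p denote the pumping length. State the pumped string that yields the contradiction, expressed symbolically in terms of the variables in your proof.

a^{p+k} b^p

Assume L is regular. Let p be the pumping length given by the pumping lemma.
Choose w = a^p b^p ∈ L with |w| = 2p ≥ p.
By the pumping lemma, w = xyz with |xy| ≤ p and |y| > 0.
The first p characters of w are a's, so xy (and hence y) consists only of a's. Write y = a^k, 1 ≤ k ≤ p.
Pump with i = 2: xy^2z = a^{p+k} b^p has p+k occurrences of a but only p of b. Since k ≥ 1 the counts differ, so xy^2z ∉ L.
Contradiction. Therefore L is not regular.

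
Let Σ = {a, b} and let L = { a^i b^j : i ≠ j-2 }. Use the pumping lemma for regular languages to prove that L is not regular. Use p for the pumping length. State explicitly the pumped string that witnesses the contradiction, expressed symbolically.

a^{p+p!} b^{p+p!+2}

Suppose for contradiction that L is regular, and let p be the pumping length.
Choose w = a^p b^{p+p!+2}. Since p ≠ (p+p!+2)-2 = p+p!, w ∈ L; and |w| ≥ p.
The pumping lemma gives a decomposition w = xyz where |xy| ≤ p and |y| > 0.
Because |xy| ≤ p and w begins with p copies of a, we have y = a^k with 1 ≤ k ≤ p.
Since 1 ≤ k ≤ p, k divides p!; set t = 1 + p!/k. Then xy^t z has p + (p!/k)·k = p + p! copies of a. Now the a-count is p+p! and (b-count)-2 = (p+p!+2)-2 = p+p!, so i ≠ j-2 fails. So xy^t z = a^{p+p!} b^{p+p!+2} ∉ L.
Contradiction. Therefore L is not regular.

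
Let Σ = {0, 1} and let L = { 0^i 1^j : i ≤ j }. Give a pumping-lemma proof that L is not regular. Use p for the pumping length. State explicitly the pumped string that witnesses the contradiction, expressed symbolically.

Assume L is regular; let p be its pumping constant.
Choose w = 0^p 1^p ∈ L, with |w| = 2p ≥ p.
The pumping lemma gives a decomposition w = xyz where |xy| ≤ p and y is nonempty.
Since the first p symbols of w are all 0's and |xy| ≤ p, y lies entirely in the leading 0-block: y = 0^k for some k with 1 ≤ k ≤ p.
Consider xy^2z = 0^{p+k} 1^p. Since k ≥ 1, the 0-count p+k exceeds the 1-count p, so i ≤ j fails; thus xy^2z ∉ L.
This is a contradiction; hence L is not regular.

0^{p+k} 1^p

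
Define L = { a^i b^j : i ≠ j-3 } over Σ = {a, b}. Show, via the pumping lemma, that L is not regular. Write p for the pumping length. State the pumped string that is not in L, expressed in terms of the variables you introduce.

Assume L is regular. Let p be the pumping length given by the pumping lemma.
Choose w = a^p b^{p+p!+3}. Since p ≠ (p+p!+3)-3 = p+p!, w ∈ L; and |w| ≥ p.
By the pumping lemma, w = xyz with |xy| ≤ p and |y| ≥ 1.
Since the first p symbols of w are all a's and |xy| ≤ p, y lies entirely in the leading a-block: y = a^k for some k with 1 ≤ k ≤ p.
Since 1 ≤ k ≤ p, k divides p!; set t = 1 + p!/k. Then xy^t z has p + (p!/k)·k = p + p! copies of a. Now the a-count is p+p! and (b-count)-3 = (p+p!+3)-3 = p+p!, so i ≠ j-3 fails. So xy^t z = a^{p+p!} b^{p+p!+3} ∉ L.
This contradicts the pumping lemma, so L is not regular.

a^{p+p!} b^{p+p!+3}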